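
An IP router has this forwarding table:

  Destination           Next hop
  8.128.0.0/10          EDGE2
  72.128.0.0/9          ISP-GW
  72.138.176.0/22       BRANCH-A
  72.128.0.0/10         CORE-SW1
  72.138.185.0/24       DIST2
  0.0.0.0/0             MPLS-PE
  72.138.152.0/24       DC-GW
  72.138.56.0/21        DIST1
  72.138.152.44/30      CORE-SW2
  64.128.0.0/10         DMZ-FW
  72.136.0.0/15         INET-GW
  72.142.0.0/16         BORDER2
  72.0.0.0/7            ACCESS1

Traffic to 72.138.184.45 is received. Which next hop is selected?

Routes whose prefix contains 72.138.184.45:
  0.0.0.0/0 (default, matches everything) -> MPLS-PE
  72.0.0.0/7 (72.0.0.0 - 73.255.255.255) -> ACCESS1
  72.128.0.0/9 (72.128.0.0 - 72.255.255.255) -> ISP-GW
  72.128.0.0/10 (72.128.0.0 - 72.191.255.255) -> CORE-SW1
More-specific entries that do NOT match:
  72.138.152.44/30 (72.138.152.44 - 72.138.152.47) does not contain 72.138.184.45
  72.138.185.0/24 (72.138.185.0 - 72.138.185.255) does not contain 72.138.184.45
  72.138.152.0/24 (72.138.152.0 - 72.138.152.255) does not contain 72.138.184.45
  72.138.176.0/22 (72.138.176.0 - 72.138.179.255) does not contain 72.138.184.45
  72.138.56.0/21 (72.138.56.0 - 72.138.63.255) does not contain 72.138.184.45
  72.142.0.0/16 (72.142.0.0 - 72.142.255.255) does not contain 72.138.184.45
  72.136.0.0/15 (72.136.0.0 - 72.137.255.255) does not contain 72.138.184.45
Longest matching prefix is /10 -> next hop CORE-SW1.

CORE-SW1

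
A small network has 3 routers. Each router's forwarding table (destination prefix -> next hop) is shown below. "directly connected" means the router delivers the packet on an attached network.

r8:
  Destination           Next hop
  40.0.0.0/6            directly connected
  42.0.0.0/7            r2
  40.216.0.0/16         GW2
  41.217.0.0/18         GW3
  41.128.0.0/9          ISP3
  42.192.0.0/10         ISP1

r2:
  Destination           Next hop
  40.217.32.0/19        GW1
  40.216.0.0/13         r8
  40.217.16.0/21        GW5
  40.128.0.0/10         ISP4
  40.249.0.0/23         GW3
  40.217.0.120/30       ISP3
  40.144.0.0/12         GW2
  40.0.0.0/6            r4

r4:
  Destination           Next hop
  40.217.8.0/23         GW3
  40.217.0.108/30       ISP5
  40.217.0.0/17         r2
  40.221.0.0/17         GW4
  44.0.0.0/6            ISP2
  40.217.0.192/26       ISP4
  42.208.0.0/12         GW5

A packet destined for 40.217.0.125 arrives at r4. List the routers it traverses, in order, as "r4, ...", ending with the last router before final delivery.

r4, r2, r8

At r4: longest match for 40.217.0.125 is 40.217.0.0/17 -> r2
At r2: longest match for 40.217.0.125 is 40.216.0.0/13 -> r8
At r8: longest match for 40.217.0.125 is 40.0.0.0/6 -> directly connected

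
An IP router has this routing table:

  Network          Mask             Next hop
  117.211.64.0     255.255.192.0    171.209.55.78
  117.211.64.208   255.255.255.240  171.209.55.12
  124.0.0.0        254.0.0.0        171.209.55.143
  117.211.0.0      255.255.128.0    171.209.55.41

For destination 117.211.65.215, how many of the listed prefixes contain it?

Prefixes containing 117.211.65.215:
  117.211.0.0/17 (117.211.0.0 - 117.211.127.255)
  117.211.64.0/18 (117.211.64.0 - 117.211.127.255)
Total matching entries: 2.

2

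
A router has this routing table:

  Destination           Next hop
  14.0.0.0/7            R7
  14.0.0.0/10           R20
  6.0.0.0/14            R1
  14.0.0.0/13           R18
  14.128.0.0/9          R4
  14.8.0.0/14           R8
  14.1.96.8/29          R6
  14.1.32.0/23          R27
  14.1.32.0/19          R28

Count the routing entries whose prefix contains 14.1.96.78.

3

Prefixes containing 14.1.96.78:
  14.0.0.0/7 (14.0.0.0 - 15.255.255.255)
  14.0.0.0/10 (14.0.0.0 - 14.63.255.255)
  14.0.0.0/13 (14.0.0.0 - 14.7.255.255)
Total matching entries: 3.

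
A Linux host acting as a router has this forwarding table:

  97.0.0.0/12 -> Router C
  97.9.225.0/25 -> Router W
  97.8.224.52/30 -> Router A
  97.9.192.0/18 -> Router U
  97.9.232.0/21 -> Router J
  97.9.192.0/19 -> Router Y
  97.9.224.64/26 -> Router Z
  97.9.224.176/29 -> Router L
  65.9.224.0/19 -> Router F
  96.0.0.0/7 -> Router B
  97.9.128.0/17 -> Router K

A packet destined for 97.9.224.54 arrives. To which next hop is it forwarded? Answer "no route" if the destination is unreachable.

Router U

Routes whose prefix contains 97.9.224.54:
  96.0.0.0/7 (96.0.0.0 - 97.255.255.255) -> Router B
  97.0.0.0/12 (97.0.0.0 - 97.15.255.255) -> Router C
  97.9.128.0/17 (97.9.128.0 - 97.9.255.255) -> Router K
  97.9.192.0/18 (97.9.192.0 - 97.9.255.255) -> Router U
More-specific entries that do NOT match:
  97.8.224.52/30 (97.8.224.52 - 97.8.224.55) does not contain 97.9.224.54
  97.9.224.176/29 (97.9.224.176 - 97.9.224.183) does not contain 97.9.224.54
  97.9.224.64/26 (97.9.224.64 - 97.9.224.127) does not contain 97.9.224.54
  97.9.225.0/25 (97.9.225.0 - 97.9.225.127) does not contain 97.9.224.54
  97.9.232.0/21 (97.9.232.0 - 97.9.239.255) does not contain 97.9.224.54
  97.9.192.0/19 (97.9.192.0 - 97.9.223.255) does not contain 97.9.224.54
  65.9.224.0/19 (65.9.224.0 - 65.9.255.255) does not contain 97.9.224.54
Longest matching prefix is /18 -> next hop Router U.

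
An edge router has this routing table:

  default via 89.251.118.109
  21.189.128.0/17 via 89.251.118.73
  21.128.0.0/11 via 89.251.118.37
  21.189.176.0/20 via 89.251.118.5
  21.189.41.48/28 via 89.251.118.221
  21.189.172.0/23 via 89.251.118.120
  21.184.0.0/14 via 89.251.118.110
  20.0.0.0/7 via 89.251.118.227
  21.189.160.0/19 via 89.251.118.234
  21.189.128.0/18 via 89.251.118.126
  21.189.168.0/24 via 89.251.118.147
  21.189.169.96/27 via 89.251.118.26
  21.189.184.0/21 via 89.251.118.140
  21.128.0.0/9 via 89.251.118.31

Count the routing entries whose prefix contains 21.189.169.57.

6

Prefixes containing 21.189.169.57:
  0.0.0.0/0 (default, matches everything)
  20.0.0.0/7 (20.0.0.0 - 21.255.255.255)
  21.128.0.0/9 (21.128.0.0 - 21.255.255.255)
  21.189.128.0/17 (21.189.128.0 - 21.189.255.255)
  21.189.128.0/18 (21.189.128.0 - 21.189.191.255)
  21.189.160.0/19 (21.189.160.0 - 21.189.191.255)
Total matching entries: 6.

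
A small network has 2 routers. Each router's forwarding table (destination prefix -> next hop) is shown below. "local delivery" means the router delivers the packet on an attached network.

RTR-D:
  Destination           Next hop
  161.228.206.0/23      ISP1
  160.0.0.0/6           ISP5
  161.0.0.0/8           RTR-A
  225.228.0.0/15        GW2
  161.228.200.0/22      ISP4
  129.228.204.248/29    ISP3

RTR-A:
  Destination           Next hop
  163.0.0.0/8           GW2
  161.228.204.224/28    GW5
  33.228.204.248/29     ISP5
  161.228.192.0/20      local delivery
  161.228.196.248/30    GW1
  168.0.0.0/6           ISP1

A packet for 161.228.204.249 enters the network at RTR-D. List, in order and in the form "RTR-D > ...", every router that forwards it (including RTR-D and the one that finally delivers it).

At RTR-D: longest match for 161.228.204.249 is 161.0.0.0/8 -> RTR-A
At RTR-A: longest match for 161.228.204.249 is 161.228.192.0/20 -> local delivery

RTR-D > RTR-A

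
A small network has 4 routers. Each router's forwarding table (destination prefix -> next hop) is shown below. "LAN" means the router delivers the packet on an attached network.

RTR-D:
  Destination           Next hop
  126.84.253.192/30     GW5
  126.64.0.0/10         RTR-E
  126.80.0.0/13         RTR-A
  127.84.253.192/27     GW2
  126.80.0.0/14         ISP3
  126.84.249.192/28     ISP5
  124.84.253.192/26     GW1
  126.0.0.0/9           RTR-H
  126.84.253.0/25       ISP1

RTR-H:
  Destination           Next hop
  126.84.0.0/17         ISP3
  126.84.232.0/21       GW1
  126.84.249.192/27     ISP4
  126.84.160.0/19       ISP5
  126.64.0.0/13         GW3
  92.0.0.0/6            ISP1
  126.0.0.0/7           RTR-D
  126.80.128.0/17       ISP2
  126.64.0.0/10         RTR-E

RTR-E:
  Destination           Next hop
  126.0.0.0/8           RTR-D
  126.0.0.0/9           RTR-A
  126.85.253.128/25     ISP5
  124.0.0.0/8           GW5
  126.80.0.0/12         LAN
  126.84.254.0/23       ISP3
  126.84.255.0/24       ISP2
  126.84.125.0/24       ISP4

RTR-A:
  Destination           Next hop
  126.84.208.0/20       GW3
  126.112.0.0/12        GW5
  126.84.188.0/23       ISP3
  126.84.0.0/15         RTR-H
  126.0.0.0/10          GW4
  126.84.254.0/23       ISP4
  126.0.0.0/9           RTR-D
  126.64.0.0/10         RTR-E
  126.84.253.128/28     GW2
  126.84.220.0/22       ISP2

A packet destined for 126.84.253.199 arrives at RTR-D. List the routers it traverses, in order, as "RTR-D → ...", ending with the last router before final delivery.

RTR-D → RTR-A → RTR-H → RTR-E

At RTR-D: longest match for 126.84.253.199 is 126.80.0.0/13 -> RTR-A
At RTR-A: longest match for 126.84.253.199 is 126.84.0.0/15 -> RTR-H
At RTR-H: longest match for 126.84.253.199 is 126.64.0.0/10 -> RTR-E
At RTR-E: longest match for 126.84.253.199 is 126.80.0.0/12 -> LAN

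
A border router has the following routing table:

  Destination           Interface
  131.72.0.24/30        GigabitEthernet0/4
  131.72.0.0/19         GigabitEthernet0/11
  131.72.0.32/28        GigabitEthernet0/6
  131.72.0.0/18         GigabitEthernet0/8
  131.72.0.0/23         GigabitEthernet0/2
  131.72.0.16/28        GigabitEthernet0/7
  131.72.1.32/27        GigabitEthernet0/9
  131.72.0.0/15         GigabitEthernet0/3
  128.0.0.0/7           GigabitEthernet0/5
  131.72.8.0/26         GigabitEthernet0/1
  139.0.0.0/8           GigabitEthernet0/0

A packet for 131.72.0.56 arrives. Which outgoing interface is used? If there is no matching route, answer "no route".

Routes whose prefix contains 131.72.0.56:
  131.72.0.0/15 (131.72.0.0 - 131.73.255.255) -> GigabitEthernet0/3
  131.72.0.0/18 (131.72.0.0 - 131.72.63.255) -> GigabitEthernet0/8
  131.72.0.0/19 (131.72.0.0 - 131.72.31.255) -> GigabitEthernet0/11
  131.72.0.0/23 (131.72.0.0 - 131.72.1.255) -> GigabitEthernet0/2
More-specific entries that do NOT match:
  131.72.0.24/30 (131.72.0.24 - 131.72.0.27) does not contain 131.72.0.56
  131.72.0.32/28 (131.72.0.32 - 131.72.0.47) does not contain 131.72.0.56
  131.72.0.16/28 (131.72.0.16 - 131.72.0.31) does not contain 131.72.0.56
  131.72.1.32/27 (131.72.1.32 - 131.72.1.63) does not contain 131.72.0.56
  131.72.8.0/26 (131.72.8.0 - 131.72.8.63) does not contain 131.72.0.56
Longest matching prefix is /23 -> interface GigabitEthernet0/2.

GigabitEthernet0/2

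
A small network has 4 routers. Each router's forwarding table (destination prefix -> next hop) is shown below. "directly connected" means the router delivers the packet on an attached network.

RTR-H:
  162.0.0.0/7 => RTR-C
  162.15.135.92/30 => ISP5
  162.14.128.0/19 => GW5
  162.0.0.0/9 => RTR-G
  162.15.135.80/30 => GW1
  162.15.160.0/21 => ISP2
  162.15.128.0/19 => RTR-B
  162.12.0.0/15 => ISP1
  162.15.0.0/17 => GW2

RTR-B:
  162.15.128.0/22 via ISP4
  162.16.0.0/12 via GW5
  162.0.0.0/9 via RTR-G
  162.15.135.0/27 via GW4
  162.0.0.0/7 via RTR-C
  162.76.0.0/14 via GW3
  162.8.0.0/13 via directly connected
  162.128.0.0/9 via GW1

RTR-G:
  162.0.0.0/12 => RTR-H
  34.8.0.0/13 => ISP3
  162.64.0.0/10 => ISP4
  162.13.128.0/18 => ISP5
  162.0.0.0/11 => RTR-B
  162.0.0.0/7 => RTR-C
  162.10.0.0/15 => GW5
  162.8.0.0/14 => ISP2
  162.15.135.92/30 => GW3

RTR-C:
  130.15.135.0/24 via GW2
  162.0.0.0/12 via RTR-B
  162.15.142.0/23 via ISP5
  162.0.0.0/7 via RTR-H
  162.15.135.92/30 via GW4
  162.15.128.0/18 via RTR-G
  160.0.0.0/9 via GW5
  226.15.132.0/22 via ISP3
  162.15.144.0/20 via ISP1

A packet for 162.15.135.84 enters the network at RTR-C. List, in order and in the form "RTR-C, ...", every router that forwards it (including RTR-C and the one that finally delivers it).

RTR-C, RTR-G, RTR-H, RTR-B

At RTR-C: longest match for 162.15.135.84 is 162.15.128.0/18 -> RTR-G
At RTR-G: longest match for 162.15.135.84 is 162.0.0.0/12 -> RTR-H
At RTR-H: longest match for 162.15.135.84 is 162.15.128.0/19 -> RTR-B
At RTR-B: longest match for 162.15.135.84 is 162.8.0.0/13 -> directly connected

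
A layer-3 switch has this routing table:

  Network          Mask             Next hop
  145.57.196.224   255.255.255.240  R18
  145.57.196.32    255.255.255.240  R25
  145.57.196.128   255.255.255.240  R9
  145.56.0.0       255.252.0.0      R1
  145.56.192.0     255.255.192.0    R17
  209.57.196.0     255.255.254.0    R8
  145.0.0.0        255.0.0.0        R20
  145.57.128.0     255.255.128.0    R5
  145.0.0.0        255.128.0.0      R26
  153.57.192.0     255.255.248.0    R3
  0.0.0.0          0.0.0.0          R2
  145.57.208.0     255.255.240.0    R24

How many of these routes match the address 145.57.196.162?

Prefixes containing 145.57.196.162:
  0.0.0.0/0 (default, matches everything)
  145.0.0.0/8 (145.0.0.0 - 145.255.255.255)
  145.0.0.0/9 (145.0.0.0 - 145.127.255.255)
  145.56.0.0/14 (145.56.0.0 - 145.59.255.255)
  145.57.128.0/17 (145.57.128.0 - 145.57.255.255)
Total matching entries: 5.

5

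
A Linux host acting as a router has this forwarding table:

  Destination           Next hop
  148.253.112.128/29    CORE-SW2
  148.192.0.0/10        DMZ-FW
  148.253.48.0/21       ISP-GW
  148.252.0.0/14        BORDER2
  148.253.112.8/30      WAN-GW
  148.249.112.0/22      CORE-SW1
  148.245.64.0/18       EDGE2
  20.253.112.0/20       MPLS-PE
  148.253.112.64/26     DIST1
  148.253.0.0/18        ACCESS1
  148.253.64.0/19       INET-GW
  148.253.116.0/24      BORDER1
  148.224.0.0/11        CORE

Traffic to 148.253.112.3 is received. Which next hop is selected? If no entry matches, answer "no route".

Routes whose prefix contains 148.253.112.3:
  148.192.0.0/10 (148.192.0.0 - 148.255.255.255) -> DMZ-FW
  148.224.0.0/11 (148.224.0.0 - 148.255.255.255) -> CORE
  148.252.0.0/14 (148.252.0.0 - 148.255.255.255) -> BORDER2
More-specific entries that do NOT match:
  148.253.112.8/30 (148.253.112.8 - 148.253.112.11) does not contain 148.253.112.3
  148.253.112.128/29 (148.253.112.128 - 148.253.112.135) does not contain 148.253.112.3
  148.253.112.64/26 (148.253.112.64 - 148.253.112.127) does not contain 148.253.112.3
  148.253.116.0/24 (148.253.116.0 - 148.253.116.255) does not contain 148.253.112.3
  148.249.112.0/22 (148.249.112.0 - 148.249.115.255) does not contain 148.253.112.3
  148.253.48.0/21 (148.253.48.0 - 148.253.55.255) does not contain 148.253.112.3
  20.253.112.0/20 (20.253.112.0 - 20.253.127.255) does not contain 148.253.112.3
  148.253.64.0/19 (148.253.64.0 - 148.253.95.255) does not contain 148.253.112.3
  148.245.64.0/18 (148.245.64.0 - 148.245.127.255) does not contain 148.253.112.3
  148.253.0.0/18 (148.253.0.0 - 148.253.63.255) does not contain 148.253.112.3
Longest matching prefix is /14 -> next hop BORDER2.

BORDER2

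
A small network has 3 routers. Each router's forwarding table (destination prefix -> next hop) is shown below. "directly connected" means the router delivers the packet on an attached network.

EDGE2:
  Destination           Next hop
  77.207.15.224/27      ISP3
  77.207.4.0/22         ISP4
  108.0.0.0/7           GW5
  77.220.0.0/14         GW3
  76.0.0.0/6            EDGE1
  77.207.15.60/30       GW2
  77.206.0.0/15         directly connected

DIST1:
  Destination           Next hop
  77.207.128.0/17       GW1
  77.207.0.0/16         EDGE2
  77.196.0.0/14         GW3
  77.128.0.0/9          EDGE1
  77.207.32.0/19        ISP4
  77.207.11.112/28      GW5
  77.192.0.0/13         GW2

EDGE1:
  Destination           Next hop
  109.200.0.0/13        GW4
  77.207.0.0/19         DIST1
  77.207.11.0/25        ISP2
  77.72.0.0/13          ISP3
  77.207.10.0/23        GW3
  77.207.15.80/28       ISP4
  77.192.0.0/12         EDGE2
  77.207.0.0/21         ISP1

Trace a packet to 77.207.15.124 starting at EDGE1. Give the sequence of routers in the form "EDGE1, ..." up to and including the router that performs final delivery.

EDGE1, DIST1, EDGE2

At EDGE1: longest match for 77.207.15.124 is 77.207.0.0/19 -> DIST1
At DIST1: longest match for 77.207.15.124 is 77.207.0.0/16 -> EDGE2
At EDGE2: longest match for 77.207.15.124 is 77.206.0.0/15 -> directly connected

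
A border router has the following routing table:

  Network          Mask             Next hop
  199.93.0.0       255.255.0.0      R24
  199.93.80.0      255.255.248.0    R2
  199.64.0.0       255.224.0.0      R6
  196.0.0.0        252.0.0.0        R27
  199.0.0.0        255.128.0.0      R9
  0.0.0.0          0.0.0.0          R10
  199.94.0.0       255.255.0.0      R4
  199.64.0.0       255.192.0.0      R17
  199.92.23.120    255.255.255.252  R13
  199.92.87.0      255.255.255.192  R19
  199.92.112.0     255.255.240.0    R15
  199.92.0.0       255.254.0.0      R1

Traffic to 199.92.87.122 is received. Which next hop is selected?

R1

Routes whose prefix contains 199.92.87.122:
  0.0.0.0/0 (default, matches everything) -> R10
  196.0.0.0/6 (196.0.0.0 - 199.255.255.255) -> R27
  199.0.0.0/9 (199.0.0.0 - 199.127.255.255) -> R9
  199.64.0.0/10 (199.64.0.0 - 199.127.255.255) -> R17
  199.64.0.0/11 (199.64.0.0 - 199.95.255.255) -> R6
  199.92.0.0/15 (199.92.0.0 - 199.93.255.255) -> R1
More-specific entries that do NOT match:
  199.92.23.120/30 (199.92.23.120 - 199.92.23.123) does not contain 199.92.87.122
  199.92.87.0/26 (199.92.87.0 - 199.92.87.63) does not contain 199.92.87.122
  199.93.80.0/21 (199.93.80.0 - 199.93.87.255) does not contain 199.92.87.122
  199.92.112.0/20 (199.92.112.0 - 199.92.127.255) does not contain 199.92.87.122
  199.93.0.0/16 (199.93.0.0 - 199.93.255.255) does not contain 199.92.87.122
  199.94.0.0/16 (199.94.0.0 - 199.94.255.255) does not contain 199.92.87.122
Longest matching prefix is /15 -> next hop R1.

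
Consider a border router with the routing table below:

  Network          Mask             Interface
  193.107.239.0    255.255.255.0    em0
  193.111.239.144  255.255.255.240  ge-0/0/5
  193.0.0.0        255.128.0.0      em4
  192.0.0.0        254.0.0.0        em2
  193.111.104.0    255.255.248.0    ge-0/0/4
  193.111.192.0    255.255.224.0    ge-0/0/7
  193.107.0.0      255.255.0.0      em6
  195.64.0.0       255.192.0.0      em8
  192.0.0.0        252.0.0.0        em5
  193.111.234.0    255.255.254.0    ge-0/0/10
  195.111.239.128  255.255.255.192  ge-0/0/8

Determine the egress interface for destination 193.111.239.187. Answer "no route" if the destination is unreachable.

em4

Routes whose prefix contains 193.111.239.187:
  192.0.0.0/6 (192.0.0.0 - 195.255.255.255) -> em5
  192.0.0.0/7 (192.0.0.0 - 193.255.255.255) -> em2
  193.0.0.0/9 (193.0.0.0 - 193.127.255.255) -> em4
More-specific entries that do NOT match:
  193.111.239.144/28 (193.111.239.144 - 193.111.239.159) does not contain 193.111.239.187
  195.111.239.128/26 (195.111.239.128 - 195.111.239.191) does not contain 193.111.239.187
  193.107.239.0/24 (193.107.239.0 - 193.107.239.255) does not contain 193.111.239.187
  193.111.234.0/23 (193.111.234.0 - 193.111.235.255) does not contain 193.111.239.187
  193.111.104.0/21 (193.111.104.0 - 193.111.111.255) does not contain 193.111.239.187
  193.111.192.0/19 (193.111.192.0 - 193.111.223.255) does not contain 193.111.239.187
  193.107.0.0/16 (193.107.0.0 - 193.107.255.255) does not contain 193.111.239.187
  195.64.0.0/10 (195.64.0.0 - 195.127.255.255) does not contain 193.111.239.187
Longest matching prefix is /9 -> interface em4.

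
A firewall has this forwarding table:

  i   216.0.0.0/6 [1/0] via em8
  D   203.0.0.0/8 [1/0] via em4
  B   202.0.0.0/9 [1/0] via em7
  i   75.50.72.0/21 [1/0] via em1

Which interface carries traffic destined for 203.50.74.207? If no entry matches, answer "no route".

Routes whose prefix contains 203.50.74.207:
  203.0.0.0/8 (203.0.0.0 - 203.255.255.255) -> em4
More-specific entries that do NOT match:
  75.50.72.0/21 (75.50.72.0 - 75.50.79.255) does not contain 203.50.74.207
  202.0.0.0/9 (202.0.0.0 - 202.127.255.255) does not contain 203.50.74.207
Longest matching prefix is /8 -> interface em4.

em4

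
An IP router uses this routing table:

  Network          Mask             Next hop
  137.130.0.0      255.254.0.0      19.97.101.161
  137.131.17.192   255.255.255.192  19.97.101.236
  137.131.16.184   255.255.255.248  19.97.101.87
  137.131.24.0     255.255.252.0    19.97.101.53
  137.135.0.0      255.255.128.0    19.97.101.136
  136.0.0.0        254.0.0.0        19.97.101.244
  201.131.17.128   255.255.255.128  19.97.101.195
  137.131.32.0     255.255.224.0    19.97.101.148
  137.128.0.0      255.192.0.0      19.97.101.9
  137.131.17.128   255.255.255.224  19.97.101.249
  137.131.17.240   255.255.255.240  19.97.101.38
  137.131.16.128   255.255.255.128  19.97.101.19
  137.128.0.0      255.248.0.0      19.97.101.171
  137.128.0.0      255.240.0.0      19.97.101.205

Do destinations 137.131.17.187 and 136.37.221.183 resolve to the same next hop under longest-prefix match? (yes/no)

137.131.17.187: longest match 137.130.0.0/15 -> 19.97.101.161
136.37.221.183: longest match 136.0.0.0/7 -> 19.97.101.244

no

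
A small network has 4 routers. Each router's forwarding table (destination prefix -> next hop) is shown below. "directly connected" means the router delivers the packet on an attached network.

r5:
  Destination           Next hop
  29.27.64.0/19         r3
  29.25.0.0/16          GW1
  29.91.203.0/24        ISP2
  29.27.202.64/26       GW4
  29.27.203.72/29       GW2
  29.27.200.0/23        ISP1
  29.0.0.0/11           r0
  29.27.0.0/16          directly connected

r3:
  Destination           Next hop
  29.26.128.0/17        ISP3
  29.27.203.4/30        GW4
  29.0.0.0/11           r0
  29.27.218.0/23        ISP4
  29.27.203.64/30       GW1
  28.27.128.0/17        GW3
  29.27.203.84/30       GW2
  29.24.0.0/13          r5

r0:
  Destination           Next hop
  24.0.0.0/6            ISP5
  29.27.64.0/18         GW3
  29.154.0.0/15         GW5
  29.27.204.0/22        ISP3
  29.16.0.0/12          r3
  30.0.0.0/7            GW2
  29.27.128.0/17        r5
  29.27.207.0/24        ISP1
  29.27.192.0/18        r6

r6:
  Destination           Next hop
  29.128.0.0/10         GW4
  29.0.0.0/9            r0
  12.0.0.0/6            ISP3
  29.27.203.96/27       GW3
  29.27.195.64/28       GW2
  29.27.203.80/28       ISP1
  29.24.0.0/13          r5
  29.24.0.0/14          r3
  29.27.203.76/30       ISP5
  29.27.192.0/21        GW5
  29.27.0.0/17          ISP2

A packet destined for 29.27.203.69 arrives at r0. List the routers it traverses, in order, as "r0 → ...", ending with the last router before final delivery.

r0 → r6 → r3 → r5

At r0: longest match for 29.27.203.69 is 29.27.192.0/18 -> r6
At r6: longest match for 29.27.203.69 is 29.24.0.0/14 -> r3
At r3: longest match for 29.27.203.69 is 29.24.0.0/13 -> r5
At r5: longest match for 29.27.203.69 is 29.27.0.0/16 -> directly connected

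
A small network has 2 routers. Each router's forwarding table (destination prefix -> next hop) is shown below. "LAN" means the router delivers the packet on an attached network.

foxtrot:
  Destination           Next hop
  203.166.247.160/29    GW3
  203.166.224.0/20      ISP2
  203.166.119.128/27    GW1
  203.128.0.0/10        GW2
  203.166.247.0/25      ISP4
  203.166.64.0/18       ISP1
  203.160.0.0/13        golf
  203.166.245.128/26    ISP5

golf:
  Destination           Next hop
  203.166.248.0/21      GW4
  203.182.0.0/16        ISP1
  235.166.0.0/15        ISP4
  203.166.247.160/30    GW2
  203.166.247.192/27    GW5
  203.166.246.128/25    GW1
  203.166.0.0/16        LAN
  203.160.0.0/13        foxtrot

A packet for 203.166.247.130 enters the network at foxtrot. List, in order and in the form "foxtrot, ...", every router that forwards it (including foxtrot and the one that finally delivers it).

foxtrot, golf

At foxtrot: longest match for 203.166.247.130 is 203.160.0.0/13 -> golf
At golf: longest match for 203.166.247.130 is 203.166.0.0/16 -> LAN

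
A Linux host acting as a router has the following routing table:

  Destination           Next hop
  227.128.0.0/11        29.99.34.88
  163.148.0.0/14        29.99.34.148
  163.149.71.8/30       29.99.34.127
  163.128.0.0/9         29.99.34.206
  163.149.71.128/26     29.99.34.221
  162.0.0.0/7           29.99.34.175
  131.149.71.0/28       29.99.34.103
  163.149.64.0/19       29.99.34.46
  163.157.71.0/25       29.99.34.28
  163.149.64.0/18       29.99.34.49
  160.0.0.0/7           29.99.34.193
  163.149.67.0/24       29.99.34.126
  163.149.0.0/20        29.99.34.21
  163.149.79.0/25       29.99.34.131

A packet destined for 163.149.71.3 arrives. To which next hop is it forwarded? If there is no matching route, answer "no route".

29.99.34.46

Routes whose prefix contains 163.149.71.3:
  162.0.0.0/7 (162.0.0.0 - 163.255.255.255) -> 29.99.34.175
  163.128.0.0/9 (163.128.0.0 - 163.255.255.255) -> 29.99.34.206
  163.148.0.0/14 (163.148.0.0 - 163.151.255.255) -> 29.99.34.148
  163.149.64.0/18 (163.149.64.0 - 163.149.127.255) -> 29.99.34.49
  163.149.64.0/19 (163.149.64.0 - 163.149.95.255) -> 29.99.34.46
More-specific entries that do NOT match:
  163.149.71.8/30 (163.149.71.8 - 163.149.71.11) does not contain 163.149.71.3
  131.149.71.0/28 (131.149.71.0 - 131.149.71.15) does not contain 163.149.71.3
  163.149.71.128/26 (163.149.71.128 - 163.149.71.191) does not contain 163.149.71.3
  163.157.71.0/25 (163.157.71.0 - 163.157.71.127) does not contain 163.149.71.3
  163.149.79.0/25 (163.149.79.0 - 163.149.79.127) does not contain 163.149.71.3
  163.149.67.0/24 (163.149.67.0 - 163.149.67.255) does not contain 163.149.71.3
  163.149.0.0/20 (163.149.0.0 - 163.149.15.255) does not contain 163.149.71.3
Longest matching prefix is /19 -> next hop 29.99.34.46.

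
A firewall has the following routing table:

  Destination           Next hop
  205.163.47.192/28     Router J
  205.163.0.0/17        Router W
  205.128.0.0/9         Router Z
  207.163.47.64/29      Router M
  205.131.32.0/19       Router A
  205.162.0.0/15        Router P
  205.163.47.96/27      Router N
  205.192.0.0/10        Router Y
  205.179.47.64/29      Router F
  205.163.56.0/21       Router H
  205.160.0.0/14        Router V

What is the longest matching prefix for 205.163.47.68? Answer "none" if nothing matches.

205.163.0.0/17

Entries matching 205.163.47.68:
  205.128.0.0/9 (205.128.0.0 - 205.255.255.255)
  205.160.0.0/14 (205.160.0.0 - 205.163.255.255)
  205.162.0.0/15 (205.162.0.0 - 205.163.255.255)
  205.163.0.0/17 (205.163.0.0 - 205.163.127.255)
Most specific is 205.163.0.0/17.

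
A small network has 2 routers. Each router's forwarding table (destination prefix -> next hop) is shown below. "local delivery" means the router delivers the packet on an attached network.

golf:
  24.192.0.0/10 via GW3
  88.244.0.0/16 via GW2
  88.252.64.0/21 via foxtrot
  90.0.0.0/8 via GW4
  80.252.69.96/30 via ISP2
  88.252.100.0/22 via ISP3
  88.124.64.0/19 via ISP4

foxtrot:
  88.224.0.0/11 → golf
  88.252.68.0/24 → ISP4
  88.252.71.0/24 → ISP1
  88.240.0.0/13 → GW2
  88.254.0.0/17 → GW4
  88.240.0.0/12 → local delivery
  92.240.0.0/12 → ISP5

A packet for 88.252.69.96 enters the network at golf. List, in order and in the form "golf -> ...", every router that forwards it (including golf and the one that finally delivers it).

At golf: longest match for 88.252.69.96 is 88.252.64.0/21 -> foxtrot
At foxtrot: longest match for 88.252.69.96 is 88.240.0.0/12 -> local delivery

golf -> foxtrot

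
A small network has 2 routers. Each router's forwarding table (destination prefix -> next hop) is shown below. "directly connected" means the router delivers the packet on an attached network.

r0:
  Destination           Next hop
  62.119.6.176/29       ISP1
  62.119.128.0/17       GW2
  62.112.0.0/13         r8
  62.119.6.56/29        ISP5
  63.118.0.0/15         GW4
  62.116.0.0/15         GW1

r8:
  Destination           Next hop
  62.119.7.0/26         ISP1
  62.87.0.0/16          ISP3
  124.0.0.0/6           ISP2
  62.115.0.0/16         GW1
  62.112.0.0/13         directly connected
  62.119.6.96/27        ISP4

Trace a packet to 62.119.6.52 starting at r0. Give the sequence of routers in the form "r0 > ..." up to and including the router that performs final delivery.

r0 > r8

At r0: longest match for 62.119.6.52 is 62.112.0.0/13 -> r8
At r8: longest match for 62.119.6.52 is 62.112.0.0/13 -> directly connected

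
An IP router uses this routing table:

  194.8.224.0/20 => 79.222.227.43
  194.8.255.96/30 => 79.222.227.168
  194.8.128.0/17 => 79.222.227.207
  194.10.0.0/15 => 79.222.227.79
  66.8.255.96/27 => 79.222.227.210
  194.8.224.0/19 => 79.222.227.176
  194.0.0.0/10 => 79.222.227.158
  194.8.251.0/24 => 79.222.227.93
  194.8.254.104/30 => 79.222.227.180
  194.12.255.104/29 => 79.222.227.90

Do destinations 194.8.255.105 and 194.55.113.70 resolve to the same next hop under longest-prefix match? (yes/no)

194.8.255.105: longest match 194.8.224.0/19 -> 79.222.227.176
194.55.113.70: longest match 194.0.0.0/10 -> 79.222.227.158

no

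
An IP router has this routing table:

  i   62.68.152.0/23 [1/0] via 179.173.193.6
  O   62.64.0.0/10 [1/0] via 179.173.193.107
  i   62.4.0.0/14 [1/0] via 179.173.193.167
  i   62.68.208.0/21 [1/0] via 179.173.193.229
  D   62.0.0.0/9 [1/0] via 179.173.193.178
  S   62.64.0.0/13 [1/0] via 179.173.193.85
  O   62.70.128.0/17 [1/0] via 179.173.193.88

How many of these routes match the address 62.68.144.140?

Prefixes containing 62.68.144.140:
  62.0.0.0/9 (62.0.0.0 - 62.127.255.255)
  62.64.0.0/10 (62.64.0.0 - 62.127.255.255)
  62.64.0.0/13 (62.64.0.0 - 62.71.255.255)
Total matching entries: 3.

3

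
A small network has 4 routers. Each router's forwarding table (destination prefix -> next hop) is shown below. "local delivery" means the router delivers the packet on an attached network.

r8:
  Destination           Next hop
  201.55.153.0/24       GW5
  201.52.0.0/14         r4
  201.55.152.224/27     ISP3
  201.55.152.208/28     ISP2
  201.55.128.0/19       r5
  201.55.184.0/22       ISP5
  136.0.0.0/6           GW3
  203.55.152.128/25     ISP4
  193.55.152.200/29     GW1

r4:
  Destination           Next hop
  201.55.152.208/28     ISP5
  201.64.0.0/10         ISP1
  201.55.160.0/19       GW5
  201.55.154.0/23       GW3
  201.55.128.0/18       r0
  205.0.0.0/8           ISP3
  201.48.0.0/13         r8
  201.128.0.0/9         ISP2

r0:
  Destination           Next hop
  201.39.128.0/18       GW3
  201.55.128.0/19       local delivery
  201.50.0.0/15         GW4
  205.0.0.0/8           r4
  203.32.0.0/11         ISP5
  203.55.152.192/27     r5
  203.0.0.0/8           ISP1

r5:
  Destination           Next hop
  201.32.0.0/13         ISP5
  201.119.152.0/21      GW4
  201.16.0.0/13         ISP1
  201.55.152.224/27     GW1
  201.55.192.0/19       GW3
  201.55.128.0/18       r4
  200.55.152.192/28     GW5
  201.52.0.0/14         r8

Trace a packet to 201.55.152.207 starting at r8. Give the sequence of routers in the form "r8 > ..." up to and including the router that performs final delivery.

At r8: longest match for 201.55.152.207 is 201.55.128.0/19 -> r5
At r5: longest match for 201.55.152.207 is 201.55.128.0/18 -> r4
At r4: longest match for 201.55.152.207 is 201.55.128.0/18 -> r0
At r0: longest match for 201.55.152.207 is 201.55.128.0/19 -> local delivery

r8 > r5 > r4 > r0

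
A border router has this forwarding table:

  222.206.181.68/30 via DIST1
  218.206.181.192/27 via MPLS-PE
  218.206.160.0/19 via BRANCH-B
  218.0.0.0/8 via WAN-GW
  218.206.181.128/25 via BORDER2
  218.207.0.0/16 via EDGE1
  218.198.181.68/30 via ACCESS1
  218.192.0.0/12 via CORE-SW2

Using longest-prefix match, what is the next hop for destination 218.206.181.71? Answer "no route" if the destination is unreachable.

BRANCH-B

Routes whose prefix contains 218.206.181.71:
  218.0.0.0/8 (218.0.0.0 - 218.255.255.255) -> WAN-GW
  218.192.0.0/12 (218.192.0.0 - 218.207.255.255) -> CORE-SW2
  218.206.160.0/19 (218.206.160.0 - 218.206.191.255) -> BRANCH-B
More-specific entries that do NOT match:
  222.206.181.68/30 (222.206.181.68 - 222.206.181.71) does not contain 218.206.181.71
  218.198.181.68/30 (218.198.181.68 - 218.198.181.71) does not contain 218.206.181.71
  218.206.181.192/27 (218.206.181.192 - 218.206.181.223) does not contain 218.206.181.71
  218.206.181.128/25 (218.206.181.128 - 218.206.181.255) does not contain 218.206.181.71
Longest matching prefix is /19 -> next hop BRANCH-B.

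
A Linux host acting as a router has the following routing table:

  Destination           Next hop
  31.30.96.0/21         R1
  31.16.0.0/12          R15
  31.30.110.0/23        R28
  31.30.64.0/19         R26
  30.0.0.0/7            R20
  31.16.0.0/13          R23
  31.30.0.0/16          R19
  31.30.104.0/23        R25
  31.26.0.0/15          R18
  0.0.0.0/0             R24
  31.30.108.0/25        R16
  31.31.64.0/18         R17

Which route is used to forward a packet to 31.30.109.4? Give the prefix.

31.30.0.0/16

Entries matching 31.30.109.4:
  0.0.0.0/0 (default, matches everything)
  30.0.0.0/7 (30.0.0.0 - 31.255.255.255)
  31.16.0.0/12 (31.16.0.0 - 31.31.255.255)
  31.30.0.0/16 (31.30.0.0 - 31.30.255.255)
Most specific is 31.30.0.0/16.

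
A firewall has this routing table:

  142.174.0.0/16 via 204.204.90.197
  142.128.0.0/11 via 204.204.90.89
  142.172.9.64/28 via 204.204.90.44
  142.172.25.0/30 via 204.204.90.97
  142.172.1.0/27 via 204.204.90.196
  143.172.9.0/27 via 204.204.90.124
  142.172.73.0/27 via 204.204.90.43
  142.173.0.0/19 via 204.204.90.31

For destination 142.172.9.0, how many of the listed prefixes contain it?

0

No listed prefix contains 142.172.9.0.
Total matching entries: 0.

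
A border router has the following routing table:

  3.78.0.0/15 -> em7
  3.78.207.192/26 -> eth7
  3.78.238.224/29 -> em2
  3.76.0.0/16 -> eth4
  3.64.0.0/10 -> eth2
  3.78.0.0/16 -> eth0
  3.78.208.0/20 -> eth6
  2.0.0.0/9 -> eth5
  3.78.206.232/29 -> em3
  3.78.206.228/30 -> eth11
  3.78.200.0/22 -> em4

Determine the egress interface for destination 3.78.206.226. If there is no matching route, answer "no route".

Routes whose prefix contains 3.78.206.226:
  3.64.0.0/10 (3.64.0.0 - 3.127.255.255) -> eth2
  3.78.0.0/15 (3.78.0.0 - 3.79.255.255) -> em7
  3.78.0.0/16 (3.78.0.0 - 3.78.255.255) -> eth0
More-specific entries that do NOT match:
  3.78.206.228/30 (3.78.206.228 - 3.78.206.231) does not contain 3.78.206.226
  3.78.238.224/29 (3.78.238.224 - 3.78.238.231) does not contain 3.78.206.226
  3.78.206.232/29 (3.78.206.232 - 3.78.206.239) does not contain 3.78.206.226
  3.78.207.192/26 (3.78.207.192 - 3.78.207.255) does not contain 3.78.206.226
  3.78.200.0/22 (3.78.200.0 - 3.78.203.255) does not contain 3.78.206.226
  3.78.208.0/20 (3.78.208.0 - 3.78.223.255) does not contain 3.78.206.226
Longest matching prefix is /16 -> interface eth0.

eth0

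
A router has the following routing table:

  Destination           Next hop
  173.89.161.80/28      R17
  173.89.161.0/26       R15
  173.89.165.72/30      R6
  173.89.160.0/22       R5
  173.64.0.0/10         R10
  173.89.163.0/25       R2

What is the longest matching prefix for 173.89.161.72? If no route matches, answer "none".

173.89.160.0/22

Entries matching 173.89.161.72:
  173.64.0.0/10 (173.64.0.0 - 173.127.255.255)
  173.89.160.0/22 (173.89.160.0 - 173.89.163.255)
Most specific is 173.89.160.0/22.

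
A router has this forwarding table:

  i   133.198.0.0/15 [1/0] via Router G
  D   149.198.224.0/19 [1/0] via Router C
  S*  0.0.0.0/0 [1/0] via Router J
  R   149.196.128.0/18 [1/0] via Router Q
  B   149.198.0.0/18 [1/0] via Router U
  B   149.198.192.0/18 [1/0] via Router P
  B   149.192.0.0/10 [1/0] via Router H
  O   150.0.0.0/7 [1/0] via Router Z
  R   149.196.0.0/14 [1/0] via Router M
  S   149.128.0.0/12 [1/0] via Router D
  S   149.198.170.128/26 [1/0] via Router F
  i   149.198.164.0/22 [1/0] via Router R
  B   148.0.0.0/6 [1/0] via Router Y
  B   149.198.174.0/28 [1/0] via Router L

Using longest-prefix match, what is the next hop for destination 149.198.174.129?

Router M

Routes whose prefix contains 149.198.174.129:
  0.0.0.0/0 (default, matches everything) -> Router J
  148.0.0.0/6 (148.0.0.0 - 151.255.255.255) -> Router Y
  149.192.0.0/10 (149.192.0.0 - 149.255.255.255) -> Router H
  149.196.0.0/14 (149.196.0.0 - 149.199.255.255) -> Router M
More-specific entries that do NOT match:
  149.198.174.0/28 (149.198.174.0 - 149.198.174.15) does not contain 149.198.174.129
  149.198.170.128/26 (149.198.170.128 - 149.198.170.191) does not contain 149.198.174.129
  149.198.164.0/22 (149.198.164.0 - 149.198.167.255) does not contain 149.198.174.129
  149.198.224.0/19 (149.198.224.0 - 149.198.255.255) does not contain 149.198.174.129
  149.196.128.0/18 (149.196.128.0 - 149.196.191.255) does not contain 149.198.174.129
  149.198.0.0/18 (149.198.0.0 - 149.198.63.255) does not contain 149.198.174.129
  149.198.192.0/18 (149.198.192.0 - 149.198.255.255) does not contain 149.198.174.129
  133.198.0.0/15 (133.198.0.0 - 133.199.255.255) does not contain 149.198.174.129
Longest matching prefix is /14 -> next hop Router M.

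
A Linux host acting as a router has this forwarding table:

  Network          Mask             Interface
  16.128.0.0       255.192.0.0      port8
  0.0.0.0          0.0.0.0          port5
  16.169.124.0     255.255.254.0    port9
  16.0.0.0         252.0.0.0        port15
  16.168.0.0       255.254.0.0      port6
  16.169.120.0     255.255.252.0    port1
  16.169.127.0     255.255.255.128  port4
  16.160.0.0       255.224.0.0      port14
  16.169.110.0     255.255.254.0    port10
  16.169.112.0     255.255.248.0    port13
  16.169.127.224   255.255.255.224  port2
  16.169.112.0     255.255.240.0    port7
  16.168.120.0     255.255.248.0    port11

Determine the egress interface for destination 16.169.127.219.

Routes whose prefix contains 16.169.127.219:
  0.0.0.0/0 (default, matches everything) -> port5
  16.0.0.0/6 (16.0.0.0 - 19.255.255.255) -> port15
  16.128.0.0/10 (16.128.0.0 - 16.191.255.255) -> port8
  16.160.0.0/11 (16.160.0.0 - 16.191.255.255) -> port14
  16.168.0.0/15 (16.168.0.0 - 16.169.255.255) -> port6
  16.169.112.0/20 (16.169.112.0 - 16.169.127.255) -> port7
More-specific entries that do NOT match:
  16.169.127.224/27 (16.169.127.224 - 16.169.127.255) does not contain 16.169.127.219
  16.169.127.0/25 (16.169.127.0 - 16.169.127.127) does not contain 16.169.127.219
  16.169.124.0/23 (16.169.124.0 - 16.169.125.255) does not contain 16.169.127.219
  16.169.110.0/23 (16.169.110.0 - 16.169.111.255) does not contain 16.169.127.219
  16.169.120.0/22 (16.169.120.0 - 16.169.123.255) does not contain 16.169.127.219
  16.169.112.0/21 (16.169.112.0 - 16.169.119.255) does not contain 16.169.127.219
  16.168.120.0/21 (16.168.120.0 - 16.168.127.255) does not contain 16.169.127.219
Longest matching prefix is /20 -> interface port7.

port7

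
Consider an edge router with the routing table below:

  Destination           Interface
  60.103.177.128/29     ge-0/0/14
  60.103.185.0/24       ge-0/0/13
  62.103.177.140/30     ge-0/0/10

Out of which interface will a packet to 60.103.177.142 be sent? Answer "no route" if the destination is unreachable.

No entry's prefix contains 60.103.177.142; there is no default route.

no route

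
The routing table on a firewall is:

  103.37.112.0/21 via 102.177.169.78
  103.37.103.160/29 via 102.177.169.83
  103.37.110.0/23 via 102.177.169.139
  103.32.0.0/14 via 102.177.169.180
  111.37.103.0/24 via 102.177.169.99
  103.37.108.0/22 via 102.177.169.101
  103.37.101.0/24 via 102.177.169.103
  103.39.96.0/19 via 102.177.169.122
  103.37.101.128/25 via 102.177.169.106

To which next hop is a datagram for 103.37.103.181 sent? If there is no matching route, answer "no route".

No entry's prefix contains 103.37.103.181; there is no default route.

no route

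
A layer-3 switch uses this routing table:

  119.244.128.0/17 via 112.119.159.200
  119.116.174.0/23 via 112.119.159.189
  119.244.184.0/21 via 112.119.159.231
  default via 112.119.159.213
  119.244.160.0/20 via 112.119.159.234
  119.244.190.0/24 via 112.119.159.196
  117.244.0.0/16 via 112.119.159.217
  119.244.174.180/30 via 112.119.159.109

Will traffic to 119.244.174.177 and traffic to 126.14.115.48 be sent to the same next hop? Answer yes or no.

119.244.174.177: longest match 119.244.160.0/20 -> 112.119.159.234
126.14.115.48: longest match 0.0.0.0/0 -> 112.119.159.213

no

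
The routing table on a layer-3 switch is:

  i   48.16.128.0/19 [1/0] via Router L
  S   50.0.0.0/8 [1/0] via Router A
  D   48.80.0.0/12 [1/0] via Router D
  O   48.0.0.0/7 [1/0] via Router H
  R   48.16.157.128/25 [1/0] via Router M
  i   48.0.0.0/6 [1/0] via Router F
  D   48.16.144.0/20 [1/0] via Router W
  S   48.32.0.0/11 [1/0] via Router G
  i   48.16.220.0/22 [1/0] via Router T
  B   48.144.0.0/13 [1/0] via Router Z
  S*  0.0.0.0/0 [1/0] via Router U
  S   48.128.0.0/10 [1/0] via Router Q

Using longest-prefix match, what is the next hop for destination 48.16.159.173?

Router W

Routes whose prefix contains 48.16.159.173:
  0.0.0.0/0 (default, matches everything) -> Router U
  48.0.0.0/6 (48.0.0.0 - 51.255.255.255) -> Router F
  48.0.0.0/7 (48.0.0.0 - 49.255.255.255) -> Router H
  48.16.128.0/19 (48.16.128.0 - 48.16.159.255) -> Router L
  48.16.144.0/20 (48.16.144.0 - 48.16.159.255) -> Router W
More-specific entries that do NOT match:
  48.16.157.128/25 (48.16.157.128 - 48.16.157.255) does not contain 48.16.159.173
  48.16.220.0/22 (48.16.220.0 - 48.16.223.255) does not contain 48.16.159.173
Longest matching prefix is /20 -> next hop Router W.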